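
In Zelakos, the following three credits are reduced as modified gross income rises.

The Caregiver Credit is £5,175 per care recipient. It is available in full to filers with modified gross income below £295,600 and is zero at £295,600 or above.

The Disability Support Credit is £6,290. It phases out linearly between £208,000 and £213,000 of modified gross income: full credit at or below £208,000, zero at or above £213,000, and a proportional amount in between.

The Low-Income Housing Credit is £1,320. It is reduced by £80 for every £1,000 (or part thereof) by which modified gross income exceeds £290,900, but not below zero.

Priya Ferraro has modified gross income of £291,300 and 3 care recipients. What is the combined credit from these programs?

Caregiver Credit: base = 3 × £5,175 = £15,525. £291,300 is below the £295,600 cutoff, so the full £15,525 applies.
Disability Support Credit: £291,300 is at or above £213,000, so the credit is £0.
Low-Income Housing Credit: income exceeds £290,900 by £400, which is 1 full-or-partial £1,000 increment; reduction = 1 × £80 = £80, leaving £1,240.
Total: £15,525 + £0 + £1,240 = £16,765.

£16,765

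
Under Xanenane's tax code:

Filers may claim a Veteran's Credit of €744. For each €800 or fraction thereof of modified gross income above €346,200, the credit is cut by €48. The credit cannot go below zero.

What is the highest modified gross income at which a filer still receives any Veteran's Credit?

€358,200

After 15 increments the reduction is 15 × €48 = €720, leaving €24; one more increment wipes it out. Increment 15 ends at excess 15 × €800 = €12,000, so the highest qualifying income is €346,200 + €12,000 = €358,200.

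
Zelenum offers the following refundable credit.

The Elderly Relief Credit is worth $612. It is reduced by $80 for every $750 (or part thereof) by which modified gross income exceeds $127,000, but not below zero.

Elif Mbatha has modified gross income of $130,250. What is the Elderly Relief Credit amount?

$212

Elderly Relief Credit: income exceeds $127,000 by $3,250, which is 5 full-or-partial $750 increments; reduction = 5 × $80 = $400, leaving $212.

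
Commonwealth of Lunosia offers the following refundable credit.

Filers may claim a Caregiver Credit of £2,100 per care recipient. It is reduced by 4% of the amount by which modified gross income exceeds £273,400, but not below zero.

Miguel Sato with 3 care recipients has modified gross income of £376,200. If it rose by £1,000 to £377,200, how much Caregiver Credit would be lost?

At £376,200 — base = 3 × £2,100 = £6,300. 4% of the £102,800 excess over £273,400 is £4,112; credit = £6,300 − £4,112 = £2,188.
At £377,200 — base = 3 × £2,100 = £6,300. 4% of the £103,800 excess over £273,400 is £4,152; credit = £6,300 − £4,152 = £2,148.
Lost: £2,188 − £2,148 = £40.

£40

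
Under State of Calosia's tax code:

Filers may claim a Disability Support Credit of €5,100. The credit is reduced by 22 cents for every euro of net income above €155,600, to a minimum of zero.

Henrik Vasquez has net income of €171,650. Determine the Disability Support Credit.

Disability Support Credit: 22% of the €16,050 excess over €155,600 is €3,531; credit = €5,100 − €3,531 = €1,569.

€1,569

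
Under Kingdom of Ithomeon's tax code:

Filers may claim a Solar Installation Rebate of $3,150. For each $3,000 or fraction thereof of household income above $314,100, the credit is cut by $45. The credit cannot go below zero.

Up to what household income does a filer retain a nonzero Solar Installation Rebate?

After 69 increments the reduction is 69 × $45 = $3,105, leaving $45; one more increment wipes it out. Increment 69 ends at excess 69 × $3,000 = $207,000, so the highest qualifying income is $314,100 + $207,000 = $521,100.

$521,100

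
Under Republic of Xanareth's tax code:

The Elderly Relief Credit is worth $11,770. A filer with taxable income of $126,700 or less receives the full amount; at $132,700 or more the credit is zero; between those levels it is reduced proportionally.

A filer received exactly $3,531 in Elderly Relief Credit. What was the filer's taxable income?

$3,531 is 3,531/11,770 of the full $11,770, so 8,239/11,770 of the $6,000 range has been used: income = $126,700 + $6,000 × 8,239/11,770 = $130,900.

$130,900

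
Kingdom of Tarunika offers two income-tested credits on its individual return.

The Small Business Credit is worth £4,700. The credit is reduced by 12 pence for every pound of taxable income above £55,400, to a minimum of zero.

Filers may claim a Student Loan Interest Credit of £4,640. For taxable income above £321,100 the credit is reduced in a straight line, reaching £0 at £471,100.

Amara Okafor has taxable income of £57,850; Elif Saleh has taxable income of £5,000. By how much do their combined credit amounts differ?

£294

Amara (£57,850): Small Business Credit: 12% of the £2,450 excess over £55,400 is £294; credit = £4,700 − £294 = £4,406. Student Loan Interest Credit: £57,850 is at or below the £321,100 threshold, so the full £4,640 applies. total £4,406 + £4,640 = £9,046
Elif (£5,000): Small Business Credit: £5,000 is at or below the £55,400 threshold, so the full £4,700 applies. Student Loan Interest Credit: £5,000 is at or below the £321,100 threshold, so the full £4,640 applies. total £4,700 + £4,640 = £9,340
Difference: |£9,046 − £9,340| = £294.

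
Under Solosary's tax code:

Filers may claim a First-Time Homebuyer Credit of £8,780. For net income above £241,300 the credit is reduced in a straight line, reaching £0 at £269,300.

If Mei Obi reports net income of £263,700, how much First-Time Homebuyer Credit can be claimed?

First-Time Homebuyer Credit: £263,700 is £22,400 into a £28,000 phase-out range, leaving 5,600/28,000 of the credit: £8,780 × 5,600/28,000 = £1,756.

£1,756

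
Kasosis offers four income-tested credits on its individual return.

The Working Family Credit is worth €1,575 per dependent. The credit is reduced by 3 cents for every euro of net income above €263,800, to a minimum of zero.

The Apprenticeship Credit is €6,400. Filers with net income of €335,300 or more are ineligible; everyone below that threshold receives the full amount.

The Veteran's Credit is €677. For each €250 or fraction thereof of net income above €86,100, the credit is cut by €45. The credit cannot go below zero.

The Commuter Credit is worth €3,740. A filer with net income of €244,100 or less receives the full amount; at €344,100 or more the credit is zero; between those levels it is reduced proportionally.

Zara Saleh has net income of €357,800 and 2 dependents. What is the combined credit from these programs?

Working Family Credit: base = 2 × €1,575 = €3,150. 3% of the €94,000 excess over €263,800 is €2,820; credit = €3,150 − €2,820 = €330.
Apprenticeship Credit: €357,800 meets or exceeds the €335,300 cutoff, so the credit is €0.
Veteran's Credit: income exceeds €86,100 by €271,700 → 1087 increments × €45 = €48,915 ≥ base, so the credit is €0.
Commuter Credit: €357,800 is at or above €344,100, so the credit is €0.
Total: €330 + €0 + €0 + €0 = €330.

€330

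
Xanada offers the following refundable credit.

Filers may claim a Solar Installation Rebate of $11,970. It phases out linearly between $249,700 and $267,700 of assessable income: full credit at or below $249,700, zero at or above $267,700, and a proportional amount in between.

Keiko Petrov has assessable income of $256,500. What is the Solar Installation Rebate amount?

$7,448

Solar Installation Rebate: $256,500 is $6,800 into a $18,000 phase-out range, leaving 11,200/18,000 of the credit: $11,970 × 11,200/18,000 = $7,448.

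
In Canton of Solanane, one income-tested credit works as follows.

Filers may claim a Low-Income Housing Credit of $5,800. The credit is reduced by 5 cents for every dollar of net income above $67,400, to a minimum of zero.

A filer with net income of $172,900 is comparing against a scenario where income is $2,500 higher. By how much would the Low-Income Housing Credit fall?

At $172,900 — 5% of the $105,500 excess over $67,400 is $5,275; credit = $5,800 − $5,275 = $525.
At $175,400 — 5% of the $108,000 excess over $67,400 is $5,400; credit = $5,800 − $5,400 = $400.
Lost: $525 − $400 = $125.

$125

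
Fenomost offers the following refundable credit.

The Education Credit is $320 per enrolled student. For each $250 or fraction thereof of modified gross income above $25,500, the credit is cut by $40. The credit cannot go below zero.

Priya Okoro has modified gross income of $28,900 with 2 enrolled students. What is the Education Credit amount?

Education Credit: base = 2 × $320 = $640. income exceeds $25,500 by $3,400, which is 14 full-or-partial $250 increments; reduction = 14 × $40 = $560, leaving $80.

$80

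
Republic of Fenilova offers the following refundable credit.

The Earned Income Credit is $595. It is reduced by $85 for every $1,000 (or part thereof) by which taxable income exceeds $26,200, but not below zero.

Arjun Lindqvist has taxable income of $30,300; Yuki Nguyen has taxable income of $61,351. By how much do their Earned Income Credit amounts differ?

$170

Arjun ($30,300): Earned Income Credit: income exceeds $26,200 by $4,100, which is 5 full-or-partial $1,000 increments; reduction = 5 × $85 = $425, leaving $170.
Yuki ($61,351): Earned Income Credit: income exceeds $26,200 by $35,151 → 36 increments × $85 = $3,060 ≥ base, so the credit is $0.
Difference: |$170 − $0| = $170.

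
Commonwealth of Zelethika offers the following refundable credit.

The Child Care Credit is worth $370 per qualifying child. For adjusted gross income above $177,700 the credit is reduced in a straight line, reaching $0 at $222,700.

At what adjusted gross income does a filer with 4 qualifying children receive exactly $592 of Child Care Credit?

Full credit = 4 × $370 = $1,480.
$592 is 592/1,480 of the full $1,480, so 888/1,480 of the $45,000 range has been used: income = $177,700 + $45,000 × 888/1,480 = $204,700.

$204,700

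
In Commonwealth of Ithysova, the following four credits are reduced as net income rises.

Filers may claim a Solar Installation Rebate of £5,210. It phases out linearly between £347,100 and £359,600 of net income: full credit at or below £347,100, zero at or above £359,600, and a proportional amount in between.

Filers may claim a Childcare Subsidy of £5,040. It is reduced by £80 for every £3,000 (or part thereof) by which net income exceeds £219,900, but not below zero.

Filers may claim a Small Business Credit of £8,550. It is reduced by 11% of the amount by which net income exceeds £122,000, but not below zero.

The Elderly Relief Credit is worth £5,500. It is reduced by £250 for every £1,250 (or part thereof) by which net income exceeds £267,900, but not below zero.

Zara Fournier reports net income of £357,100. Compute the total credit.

£2,402

Solar Installation Rebate: £357,100 is £10,000 into a £12,500 phase-out range, leaving 2,500/12,500 of the credit: £5,210 × 2,500/12,500 = £1,042.
Childcare Subsidy: income exceeds £219,900 by £137,200, which is 46 full-or-partial £3,000 increments; reduction = 46 × £80 = £3,680, leaving £1,360.
Small Business Credit: 11% of the £235,100 excess over £122,000 is £25,861 ≥ base, so the credit is £0.
Elderly Relief Credit: income exceeds £267,900 by £89,200 → 72 increments × £250 = £18,000 ≥ base, so the credit is £0.
Total: £1,042 + £1,360 + £0 + £0 = £2,402.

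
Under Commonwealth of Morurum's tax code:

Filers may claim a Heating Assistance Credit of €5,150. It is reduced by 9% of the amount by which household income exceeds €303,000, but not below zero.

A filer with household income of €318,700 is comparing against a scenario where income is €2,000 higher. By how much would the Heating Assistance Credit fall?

€180

At €318,700 — 9% of the €15,700 excess over €303,000 is €1,413; credit = €5,150 − €1,413 = €3,737.
At €320,700 — 9% of the €17,700 excess over €303,000 is €1,593; credit = €5,150 − €1,593 = €3,557.
Lost: €3,737 − €3,557 = €180.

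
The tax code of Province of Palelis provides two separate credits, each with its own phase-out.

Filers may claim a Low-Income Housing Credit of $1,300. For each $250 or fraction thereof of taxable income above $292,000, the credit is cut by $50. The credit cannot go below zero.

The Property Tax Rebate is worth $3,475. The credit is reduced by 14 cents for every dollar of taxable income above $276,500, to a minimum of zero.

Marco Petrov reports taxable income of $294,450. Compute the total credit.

$1,762

Low-Income Housing Credit: income exceeds $292,000 by $2,450, which is 10 full-or-partial $250 increments; reduction = 10 × $50 = $500, leaving $800.
Property Tax Rebate: 14% of the $17,950 excess over $276,500 is $2,513; credit = $3,475 − $2,513 = $962.
Total: $800 + $962 = $1,762.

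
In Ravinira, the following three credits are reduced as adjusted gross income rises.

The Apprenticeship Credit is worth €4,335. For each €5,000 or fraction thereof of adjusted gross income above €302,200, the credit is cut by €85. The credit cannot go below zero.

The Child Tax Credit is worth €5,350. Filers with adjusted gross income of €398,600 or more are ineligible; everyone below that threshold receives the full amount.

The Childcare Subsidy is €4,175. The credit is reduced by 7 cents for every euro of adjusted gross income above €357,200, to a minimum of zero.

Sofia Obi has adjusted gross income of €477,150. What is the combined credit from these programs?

Apprenticeship Credit: income exceeds €302,200 by €174,950, which is 35 full-or-partial €5,000 increments; reduction = 35 × €85 = €2,975, leaving €1,360.
Child Tax Credit: €477,150 meets or exceeds the €398,600 cutoff, so the credit is €0.
Childcare Subsidy: 7% of the €119,950 excess over €357,200 is €8,396.50 ≥ base, so the credit is €0.
Total: €1,360 + €0 + €0 = €1,360.

€1,360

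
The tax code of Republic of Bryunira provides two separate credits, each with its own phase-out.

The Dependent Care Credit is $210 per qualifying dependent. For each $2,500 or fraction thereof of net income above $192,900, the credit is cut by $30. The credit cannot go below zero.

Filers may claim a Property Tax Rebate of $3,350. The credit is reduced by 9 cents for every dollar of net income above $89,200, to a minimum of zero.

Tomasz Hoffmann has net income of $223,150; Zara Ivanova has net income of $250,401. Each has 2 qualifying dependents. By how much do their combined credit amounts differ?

$30

Tomasz ($223,150): Dependent Care Credit: base = 2 × $210 = $420. income exceeds $192,900 by $30,250, which is 13 full-or-partial $2,500 increments; reduction = 13 × $30 = $390, leaving $30. Property Tax Rebate: 9% of the $133,950 excess over $89,200 is $12,055.50 ≥ base, so the credit is $0. total $30 + $0 = $30
Zara ($250,401): Dependent Care Credit: base = 2 × $210 = $420. income exceeds $192,900 by $57,501 → 24 increments × $30 = $720 ≥ base, so the credit is $0. Property Tax Rebate: 9% of the $161,201 excess over $89,200 is $14,508.09 ≥ base, so the credit is $0. total $0 + $0 = $0
Difference: |$30 − $0| = $30.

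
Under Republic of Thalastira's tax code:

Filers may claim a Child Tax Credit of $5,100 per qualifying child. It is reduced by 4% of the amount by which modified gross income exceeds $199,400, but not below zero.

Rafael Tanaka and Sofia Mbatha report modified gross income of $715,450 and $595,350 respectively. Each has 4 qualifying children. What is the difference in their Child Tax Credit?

Rafael ($715,450): Child Tax Credit: base = 4 × $5,100 = $20,400. 4% of the $516,050 excess over $199,400 is $20,642 ≥ base, so the credit is $0.
Sofia ($595,350): Child Tax Credit: base = 4 × $5,100 = $20,400. 4% of the $395,950 excess over $199,400 is $15,838; credit = $20,400 − $15,838 = $4,562.
Difference: |$0 − $4,562| = $4,562.

$4,562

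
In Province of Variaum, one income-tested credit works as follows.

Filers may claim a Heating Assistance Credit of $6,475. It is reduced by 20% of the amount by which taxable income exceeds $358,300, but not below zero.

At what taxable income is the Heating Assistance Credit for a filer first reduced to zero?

$390,675

The credit falls by 20% of each dollar above $358,300, so it reaches zero when the excess is $6,475 / 20% = $32,375: income = $358,300 + $32,375 = $390,675.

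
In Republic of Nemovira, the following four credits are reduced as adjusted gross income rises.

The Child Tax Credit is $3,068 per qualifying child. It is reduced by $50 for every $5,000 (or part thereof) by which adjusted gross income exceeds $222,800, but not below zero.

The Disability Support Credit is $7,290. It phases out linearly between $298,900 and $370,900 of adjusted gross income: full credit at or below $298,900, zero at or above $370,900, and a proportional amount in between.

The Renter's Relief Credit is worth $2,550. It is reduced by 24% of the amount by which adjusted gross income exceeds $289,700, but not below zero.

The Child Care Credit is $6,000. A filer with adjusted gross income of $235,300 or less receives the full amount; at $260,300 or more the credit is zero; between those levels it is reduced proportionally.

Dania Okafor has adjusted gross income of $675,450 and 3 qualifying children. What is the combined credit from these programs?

$4,654

Child Tax Credit: base = 3 × $3,068 = $9,204. income exceeds $222,800 by $452,650, which is 91 full-or-partial $5,000 increments; reduction = 91 × $50 = $4,550, leaving $4,654.
Disability Support Credit: $675,450 is at or above $370,900, so the credit is $0.
Renter's Relief Credit: 24% of the $385,750 excess over $289,700 is $92,580 ≥ base, so the credit is $0.
Child Care Credit: $675,450 is at or above $260,300, so the credit is $0.
Total: $4,654 + $0 + $0 + $0 = $4,654.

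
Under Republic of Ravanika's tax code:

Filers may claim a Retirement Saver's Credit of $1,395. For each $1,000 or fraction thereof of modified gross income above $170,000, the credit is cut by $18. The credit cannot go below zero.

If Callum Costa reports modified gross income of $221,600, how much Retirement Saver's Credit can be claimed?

Retirement Saver's Credit: income exceeds $170,000 by $51,600, which is 52 full-or-partial $1,000 increments; reduction = 52 × $18 = $936, leaving $459.

$459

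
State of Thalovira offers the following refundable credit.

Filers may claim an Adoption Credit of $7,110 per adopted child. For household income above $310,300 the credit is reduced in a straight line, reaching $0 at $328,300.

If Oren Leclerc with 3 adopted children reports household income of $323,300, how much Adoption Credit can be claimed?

Adoption Credit: base = 3 × $7,110 = $21,330. $323,300 is $13,000 into a $18,000 phase-out range, leaving 5,000/18,000 of the credit: $21,330 × 5,000/18,000 = $5,925.

$5,925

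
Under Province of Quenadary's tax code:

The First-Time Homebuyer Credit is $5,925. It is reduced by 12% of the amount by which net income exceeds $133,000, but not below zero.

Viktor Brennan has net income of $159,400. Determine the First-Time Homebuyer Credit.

$2,757

First-Time Homebuyer Credit: 12% of the $26,400 excess over $133,000 is $3,168; credit = $5,925 − $3,168 = $2,757.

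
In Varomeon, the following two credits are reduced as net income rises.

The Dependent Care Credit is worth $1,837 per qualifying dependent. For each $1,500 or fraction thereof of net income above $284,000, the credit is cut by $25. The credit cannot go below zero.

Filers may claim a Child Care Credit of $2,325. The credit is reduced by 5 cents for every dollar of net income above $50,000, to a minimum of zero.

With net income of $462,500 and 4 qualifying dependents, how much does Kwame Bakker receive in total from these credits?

Dependent Care Credit: base = 4 × $1,837 = $7,348. income exceeds $284,000 by $178,500, which is 119 full-or-partial $1,500 increments; reduction = 119 × $25 = $2,975, leaving $4,373.
Child Care Credit: 5% of the $412,500 excess over $50,000 is $20,625 ≥ base, so the credit is $0.
Total: $4,373 + $0 = $4,373.

$4,373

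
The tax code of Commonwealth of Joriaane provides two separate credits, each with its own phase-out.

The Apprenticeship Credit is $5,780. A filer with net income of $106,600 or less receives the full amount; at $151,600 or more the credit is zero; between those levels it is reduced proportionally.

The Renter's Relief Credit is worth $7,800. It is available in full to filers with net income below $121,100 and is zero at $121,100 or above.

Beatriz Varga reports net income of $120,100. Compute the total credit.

$11,846

Apprenticeship Credit: $120,100 is $13,500 into a $45,000 phase-out range, leaving 31,500/45,000 of the credit: $5,780 × 31,500/45,000 = $4,046.
Renter's Relief Credit: $120,100 is below the $121,100 cutoff, so the full $7,800 applies.
Total: $4,046 + $7,800 = $11,846.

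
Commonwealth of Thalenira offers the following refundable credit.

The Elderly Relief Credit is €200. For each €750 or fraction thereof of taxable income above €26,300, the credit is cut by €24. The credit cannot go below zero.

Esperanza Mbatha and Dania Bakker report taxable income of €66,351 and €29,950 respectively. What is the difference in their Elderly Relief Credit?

€80

Esperanza (€66,351): Elderly Relief Credit: income exceeds €26,300 by €40,051 → 54 increments × €24 = €1,296 ≥ base, so the credit is €0.
Dania (€29,950): Elderly Relief Credit: income exceeds €26,300 by €3,650, which is 5 full-or-partial €750 increments; reduction = 5 × €24 = €120, leaving €80.
Difference: |€0 − €80| = €80.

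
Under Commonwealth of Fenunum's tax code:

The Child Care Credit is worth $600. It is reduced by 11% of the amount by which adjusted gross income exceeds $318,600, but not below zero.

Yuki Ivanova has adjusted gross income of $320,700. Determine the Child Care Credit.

$369

Child Care Credit: 11% of the $2,100 excess over $318,600 is $231; credit = $600 − $231 = $369.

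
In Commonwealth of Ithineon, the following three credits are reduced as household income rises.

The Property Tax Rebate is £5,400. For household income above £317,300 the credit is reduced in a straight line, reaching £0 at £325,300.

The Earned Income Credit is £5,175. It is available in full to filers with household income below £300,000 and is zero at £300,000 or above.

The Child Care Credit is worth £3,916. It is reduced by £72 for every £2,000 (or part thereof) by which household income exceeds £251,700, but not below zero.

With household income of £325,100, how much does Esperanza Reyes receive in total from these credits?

Property Tax Rebate: £325,100 is £7,800 into a £8,000 phase-out range, leaving 200/8,000 of the credit: £5,400 × 200/8,000 = £135.
Earned Income Credit: £325,100 meets or exceeds the £300,000 cutoff, so the credit is £0.
Child Care Credit: income exceeds £251,700 by £73,400, which is 37 full-or-partial £2,000 increments; reduction = 37 × £72 = £2,664, leaving £1,252.
Total: £135 + £0 + £1,252 = £1,387.

£1,387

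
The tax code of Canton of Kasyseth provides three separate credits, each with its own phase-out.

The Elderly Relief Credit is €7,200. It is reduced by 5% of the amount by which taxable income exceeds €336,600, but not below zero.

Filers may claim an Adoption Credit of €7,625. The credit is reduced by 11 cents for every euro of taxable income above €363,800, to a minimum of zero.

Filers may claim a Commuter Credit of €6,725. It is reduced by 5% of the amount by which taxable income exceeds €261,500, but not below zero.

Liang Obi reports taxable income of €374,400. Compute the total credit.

€12,849

Elderly Relief Credit: 5% of the €37,800 excess over €336,600 is €1,890; credit = €7,200 − €1,890 = €5,310.
Adoption Credit: 11% of the €10,600 excess over €363,800 is €1,166; credit = €7,625 − €1,166 = €6,459.
Commuter Credit: 5% of the €112,900 excess over €261,500 is €5,645; credit = €6,725 − €5,645 = €1,080.
Total: €5,310 + €6,459 + €1,080 = €12,849.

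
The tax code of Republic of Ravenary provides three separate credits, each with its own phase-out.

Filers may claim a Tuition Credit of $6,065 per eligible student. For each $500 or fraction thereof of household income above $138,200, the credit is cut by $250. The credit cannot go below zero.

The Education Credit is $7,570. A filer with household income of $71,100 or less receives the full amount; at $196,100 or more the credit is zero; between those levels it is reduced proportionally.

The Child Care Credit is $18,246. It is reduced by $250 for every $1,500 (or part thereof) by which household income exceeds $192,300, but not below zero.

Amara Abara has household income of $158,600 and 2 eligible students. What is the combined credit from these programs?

Tuition Credit: base = 2 × $6,065 = $12,130. income exceeds $138,200 by $20,400, which is 41 full-or-partial $500 increments; reduction = 41 × $250 = $10,250, leaving $1,880.
Education Credit: $158,600 is $87,500 into a $125,000 phase-out range, leaving 37,500/125,000 of the credit: $7,570 × 37,500/125,000 = $2,271.
Child Care Credit: $158,600 is at or below the $192,300 threshold, so the full $18,246 applies.
Total: $1,880 + $2,271 + $18,246 = $22,397.

$22,397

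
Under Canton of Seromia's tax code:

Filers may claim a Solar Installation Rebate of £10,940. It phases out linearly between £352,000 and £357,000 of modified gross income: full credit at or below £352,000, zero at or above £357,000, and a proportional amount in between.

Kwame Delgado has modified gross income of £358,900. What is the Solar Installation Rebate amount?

Solar Installation Rebate: £358,900 is at or above £357,000, so the credit is £0.

£0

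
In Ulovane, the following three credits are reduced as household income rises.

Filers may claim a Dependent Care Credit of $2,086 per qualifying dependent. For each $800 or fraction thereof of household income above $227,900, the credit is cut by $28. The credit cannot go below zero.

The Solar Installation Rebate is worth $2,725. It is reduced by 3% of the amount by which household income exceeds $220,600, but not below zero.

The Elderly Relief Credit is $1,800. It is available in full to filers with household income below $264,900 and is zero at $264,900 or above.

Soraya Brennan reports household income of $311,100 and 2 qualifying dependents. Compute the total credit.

Dependent Care Credit: base = 2 × $2,086 = $4,172. income exceeds $227,900 by $83,200, which is 104 full-or-partial $800 increments; reduction = 104 × $28 = $2,912, leaving $1,260.
Solar Installation Rebate: 3% of the $90,500 excess over $220,600 is $2,715; credit = $2,725 − $2,715 = $10.
Elderly Relief Credit: $311,100 meets or exceeds the $264,900 cutoff, so the credit is $0.
Total: $1,260 + $10 + $0 = $1,270.

$1,270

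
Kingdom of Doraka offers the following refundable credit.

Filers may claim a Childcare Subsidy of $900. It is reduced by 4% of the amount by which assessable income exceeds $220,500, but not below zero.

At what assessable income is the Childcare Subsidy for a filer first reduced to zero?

$243,000

The credit falls by 4% of each dollar above $220,500, so it reaches zero when the excess is $900 / 4% = $22,500: income = $220,500 + $22,500 = $243,000.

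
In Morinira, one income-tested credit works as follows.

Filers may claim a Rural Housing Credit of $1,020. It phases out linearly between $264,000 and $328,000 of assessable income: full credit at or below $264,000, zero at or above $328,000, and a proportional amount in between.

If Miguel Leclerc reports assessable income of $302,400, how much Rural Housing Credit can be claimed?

$408

Rural Housing Credit: $302,400 is $38,400 into a $64,000 phase-out range, leaving 25,600/64,000 of the credit: $1,020 × 25,600/64,000 = $408.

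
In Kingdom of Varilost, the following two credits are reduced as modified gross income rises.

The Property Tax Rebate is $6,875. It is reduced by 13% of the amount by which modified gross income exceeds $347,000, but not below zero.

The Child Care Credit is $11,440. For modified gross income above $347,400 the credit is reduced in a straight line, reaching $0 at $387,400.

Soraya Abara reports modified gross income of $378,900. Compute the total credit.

$5,159

Property Tax Rebate: 13% of the $31,900 excess over $347,000 is $4,147; credit = $6,875 − $4,147 = $2,728.
Child Care Credit: $378,900 is $31,500 into a $40,000 phase-out range, leaving 8,500/40,000 of the credit: $11,440 × 8,500/40,000 = $2,431.
Total: $2,728 + $2,431 = $5,159.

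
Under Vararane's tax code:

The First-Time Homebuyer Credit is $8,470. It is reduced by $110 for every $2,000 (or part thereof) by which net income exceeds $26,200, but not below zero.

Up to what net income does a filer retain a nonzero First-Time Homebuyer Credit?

$178,200

After 76 increments the reduction is 76 × $110 = $8,360, leaving $110; one more increment wipes it out. Increment 76 ends at excess 76 × $2,000 = $152,000, so the highest qualifying income is $26,200 + $152,000 = $178,200.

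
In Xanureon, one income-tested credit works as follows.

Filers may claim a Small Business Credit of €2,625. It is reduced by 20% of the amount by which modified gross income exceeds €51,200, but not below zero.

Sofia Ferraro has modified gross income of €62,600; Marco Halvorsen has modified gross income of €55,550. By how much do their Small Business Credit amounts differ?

Sofia (€62,600): Small Business Credit: 20% of the €11,400 excess over €51,200 is €2,280; credit = €2,625 − €2,280 = €345.
Marco (€55,550): Small Business Credit: 20% of the €4,350 excess over €51,200 is €870; credit = €2,625 − €870 = €1,755.
Difference: |€345 − €1,755| = €1,410.

€1,410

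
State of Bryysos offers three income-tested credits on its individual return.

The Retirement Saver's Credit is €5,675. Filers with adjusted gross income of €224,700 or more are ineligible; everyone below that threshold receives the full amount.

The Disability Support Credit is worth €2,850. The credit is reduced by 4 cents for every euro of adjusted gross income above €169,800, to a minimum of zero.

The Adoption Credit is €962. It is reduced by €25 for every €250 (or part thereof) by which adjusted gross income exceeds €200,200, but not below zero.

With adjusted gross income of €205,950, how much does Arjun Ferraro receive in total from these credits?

€7,466

Retirement Saver's Credit: €205,950 is below the €224,700 cutoff, so the full €5,675 applies.
Disability Support Credit: 4% of the €36,150 excess over €169,800 is €1,446; credit = €2,850 − €1,446 = €1,404.
Adoption Credit: income exceeds €200,200 by €5,750, which is 23 full-or-partial €250 increments; reduction = 23 × €25 = €575, leaving €387.
Total: €5,675 + €1,404 + €387 = €7,466.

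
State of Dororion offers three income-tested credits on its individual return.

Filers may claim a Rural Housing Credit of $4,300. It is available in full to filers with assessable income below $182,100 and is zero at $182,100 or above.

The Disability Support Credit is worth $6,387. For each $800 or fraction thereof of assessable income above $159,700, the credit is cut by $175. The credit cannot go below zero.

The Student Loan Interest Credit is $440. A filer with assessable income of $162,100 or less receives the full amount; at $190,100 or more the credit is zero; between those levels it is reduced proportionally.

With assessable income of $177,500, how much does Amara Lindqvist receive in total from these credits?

$6,860

Rural Housing Credit: $177,500 is below the $182,100 cutoff, so the full $4,300 applies.
Disability Support Credit: income exceeds $159,700 by $17,800, which is 23 full-or-partial $800 increments; reduction = 23 × $175 = $4,025, leaving $2,362.
Student Loan Interest Credit: $177,500 is $15,400 into a $28,000 phase-out range, leaving 12,600/28,000 of the credit: $440 × 12,600/28,000 = $198.
Total: $4,300 + $2,362 + $198 = $6,860.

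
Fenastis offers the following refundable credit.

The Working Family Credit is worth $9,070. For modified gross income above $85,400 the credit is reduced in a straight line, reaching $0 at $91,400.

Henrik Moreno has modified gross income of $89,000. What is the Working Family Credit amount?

Working Family Credit: $89,000 is $3,600 into a $6,000 phase-out range, leaving 2,400/6,000 of the credit: $9,070 × 2,400/6,000 = $3,628.

$3,628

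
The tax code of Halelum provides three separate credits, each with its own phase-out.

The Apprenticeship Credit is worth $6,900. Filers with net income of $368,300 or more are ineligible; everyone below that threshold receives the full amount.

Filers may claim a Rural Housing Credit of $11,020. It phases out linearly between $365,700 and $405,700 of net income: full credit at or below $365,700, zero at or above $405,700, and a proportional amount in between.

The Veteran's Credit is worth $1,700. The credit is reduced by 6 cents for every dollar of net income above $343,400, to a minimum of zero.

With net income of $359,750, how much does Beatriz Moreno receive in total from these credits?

Apprenticeship Credit: $359,750 is below the $368,300 cutoff, so the full $6,900 applies.
Rural Housing Credit: $359,750 is at or below the $365,700 threshold, so the full $11,020 applies.
Veteran's Credit: 6% of the $16,350 excess over $343,400 is $981; credit = $1,700 − $981 = $719.
Total: $6,900 + $11,020 + $719 = $18,639.

$18,639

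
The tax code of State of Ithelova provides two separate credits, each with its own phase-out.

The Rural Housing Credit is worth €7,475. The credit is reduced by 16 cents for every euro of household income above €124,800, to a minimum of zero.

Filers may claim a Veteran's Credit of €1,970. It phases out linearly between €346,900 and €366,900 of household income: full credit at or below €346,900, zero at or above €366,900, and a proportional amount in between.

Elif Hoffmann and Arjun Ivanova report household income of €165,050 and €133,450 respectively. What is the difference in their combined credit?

€5,056

Elif (€165,050): Rural Housing Credit: 16% of the €40,250 excess over €124,800 is €6,440; credit = €7,475 − €6,440 = €1,035. Veteran's Credit: €165,050 is at or below the €346,900 threshold, so the full €1,970 applies. total €1,035 + €1,970 = €3,005
Arjun (€133,450): Rural Housing Credit: 16% of the €8,650 excess over €124,800 is €1,384; credit = €7,475 − €1,384 = €6,091. Veteran's Credit: €133,450 is at or below the €346,900 threshold, so the full €1,970 applies. total €6,091 + €1,970 = €8,061
Difference: |€3,005 − €8,061| = €5,056.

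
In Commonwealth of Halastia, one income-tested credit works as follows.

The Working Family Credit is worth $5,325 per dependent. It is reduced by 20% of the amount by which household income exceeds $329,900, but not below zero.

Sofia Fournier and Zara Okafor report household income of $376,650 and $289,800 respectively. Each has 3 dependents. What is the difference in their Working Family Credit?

$9,350

Sofia ($376,650): Working Family Credit: base = 3 × $5,325 = $15,975. 20% of the $46,750 excess over $329,900 is $9,350; credit = $15,975 − $9,350 = $6,625.
Zara ($289,800): Working Family Credit: base = 3 × $5,325 = $15,975. $289,800 is at or below the $329,900 threshold, so the full $15,975 applies.
Difference: |$6,625 − $15,975| = $9,350.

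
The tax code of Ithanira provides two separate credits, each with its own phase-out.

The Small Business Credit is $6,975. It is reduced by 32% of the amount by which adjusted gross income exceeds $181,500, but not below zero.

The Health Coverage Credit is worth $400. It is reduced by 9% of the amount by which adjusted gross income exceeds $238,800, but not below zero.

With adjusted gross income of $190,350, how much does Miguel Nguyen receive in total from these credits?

Small Business Credit: 32% of the $8,850 excess over $181,500 is $2,832; credit = $6,975 − $2,832 = $4,143.
Health Coverage Credit: $190,350 is at or below the $238,800 threshold, so the full $400 applies.
Total: $4,143 + $400 = $4,543.

$4,543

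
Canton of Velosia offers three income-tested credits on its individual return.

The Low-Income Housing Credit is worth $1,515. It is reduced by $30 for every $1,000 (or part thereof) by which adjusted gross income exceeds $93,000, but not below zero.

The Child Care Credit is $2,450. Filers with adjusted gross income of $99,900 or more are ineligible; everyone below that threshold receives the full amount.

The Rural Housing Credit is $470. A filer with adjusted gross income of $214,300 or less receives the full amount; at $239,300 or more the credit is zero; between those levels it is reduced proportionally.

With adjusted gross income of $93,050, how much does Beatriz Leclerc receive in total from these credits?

$4,405

Low-Income Housing Credit: income exceeds $93,000 by $50, which is 1 full-or-partial $1,000 increment; reduction = 1 × $30 = $30, leaving $1,485.
Child Care Credit: $93,050 is below the $99,900 cutoff, so the full $2,450 applies.
Rural Housing Credit: $93,050 is at or below the $214,300 threshold, so the full $470 applies.
Total: $1,485 + $2,450 + $470 = $4,405.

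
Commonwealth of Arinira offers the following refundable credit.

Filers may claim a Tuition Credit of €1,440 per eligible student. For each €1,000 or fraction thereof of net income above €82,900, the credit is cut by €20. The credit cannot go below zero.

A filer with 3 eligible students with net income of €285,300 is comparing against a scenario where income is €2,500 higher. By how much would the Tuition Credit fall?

€40

At €285,300 — base = 3 × €1,440 = €4,320. income exceeds €82,900 by €202,400, which is 203 full-or-partial €1,000 increments; reduction = 203 × €20 = €4,060, leaving €260.
At €287,800 — base = 3 × €1,440 = €4,320. income exceeds €82,900 by €204,900, which is 205 full-or-partial €1,000 increments; reduction = 205 × €20 = €4,100, leaving €220.
Lost: €260 − €220 = €40.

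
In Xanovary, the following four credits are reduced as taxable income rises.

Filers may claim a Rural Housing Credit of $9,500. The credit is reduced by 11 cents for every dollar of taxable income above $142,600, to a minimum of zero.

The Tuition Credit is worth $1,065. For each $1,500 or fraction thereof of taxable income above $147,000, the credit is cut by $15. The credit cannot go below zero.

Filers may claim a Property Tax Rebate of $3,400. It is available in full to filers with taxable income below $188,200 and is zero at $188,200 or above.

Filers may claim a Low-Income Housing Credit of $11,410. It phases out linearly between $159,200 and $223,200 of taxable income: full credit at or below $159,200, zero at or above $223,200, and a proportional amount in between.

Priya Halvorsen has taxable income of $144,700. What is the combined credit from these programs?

Rural Housing Credit: 11% of the $2,100 excess over $142,600 is $231; credit = $9,500 − $231 = $9,269.
Tuition Credit: $144,700 is at or below the $147,000 threshold, so the full $1,065 applies.
Property Tax Rebate: $144,700 is below the $188,200 cutoff, so the full $3,400 applies.
Low-Income Housing Credit: $144,700 is at or below the $159,200 threshold, so the full $11,410 applies.
Total: $9,269 + $1,065 + $3,400 + $11,410 = $25,144.

$25,144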